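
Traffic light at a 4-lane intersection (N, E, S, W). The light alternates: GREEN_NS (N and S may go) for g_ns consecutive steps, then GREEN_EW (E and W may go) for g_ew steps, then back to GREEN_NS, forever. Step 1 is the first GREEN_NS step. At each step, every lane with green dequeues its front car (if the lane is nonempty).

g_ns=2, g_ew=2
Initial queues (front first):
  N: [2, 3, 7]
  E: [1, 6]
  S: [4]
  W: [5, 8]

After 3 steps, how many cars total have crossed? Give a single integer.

Step 1 [NS]: N:car2-GO,E:wait,S:car4-GO,W:wait | queues: N=2 E=2 S=0 W=2
Step 2 [NS]: N:car3-GO,E:wait,S:empty,W:wait | queues: N=1 E=2 S=0 W=2
Step 3 [EW]: N:wait,E:car1-GO,S:wait,W:car5-GO | queues: N=1 E=1 S=0 W=1
Cars crossed by step 3: 5

Answer: 5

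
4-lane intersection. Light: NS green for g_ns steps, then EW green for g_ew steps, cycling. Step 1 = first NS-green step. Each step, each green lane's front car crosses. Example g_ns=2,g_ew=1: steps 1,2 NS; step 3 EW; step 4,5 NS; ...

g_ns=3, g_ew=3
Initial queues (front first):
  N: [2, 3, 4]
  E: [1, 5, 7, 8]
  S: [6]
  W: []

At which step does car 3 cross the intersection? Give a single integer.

Step 1 [NS]: N:car2-GO,E:wait,S:car6-GO,W:wait | queues: N=2 E=4 S=0 W=0
Step 2 [NS]: N:car3-GO,E:wait,S:empty,W:wait | queues: N=1 E=4 S=0 W=0
Step 3 [NS]: N:car4-GO,E:wait,S:empty,W:wait | queues: N=0 E=4 S=0 W=0
Step 4 [EW]: N:wait,E:car1-GO,S:wait,W:empty | queues: N=0 E=3 S=0 W=0
Step 5 [EW]: N:wait,E:car5-GO,S:wait,W:empty | queues: N=0 E=2 S=0 W=0
Step 6 [EW]: N:wait,E:car7-GO,S:wait,W:empty | queues: N=0 E=1 S=0 W=0
Step 7 [NS]: N:empty,E:wait,S:empty,W:wait | queues: N=0 E=1 S=0 W=0
Step 8 [NS]: N:empty,E:wait,S:empty,W:wait | queues: N=0 E=1 S=0 W=0
Step 9 [NS]: N:empty,E:wait,S:empty,W:wait | queues: N=0 E=1 S=0 W=0
Step 10 [EW]: N:wait,E:car8-GO,S:wait,W:empty | queues: N=0 E=0 S=0 W=0
Car 3 crosses at step 2

2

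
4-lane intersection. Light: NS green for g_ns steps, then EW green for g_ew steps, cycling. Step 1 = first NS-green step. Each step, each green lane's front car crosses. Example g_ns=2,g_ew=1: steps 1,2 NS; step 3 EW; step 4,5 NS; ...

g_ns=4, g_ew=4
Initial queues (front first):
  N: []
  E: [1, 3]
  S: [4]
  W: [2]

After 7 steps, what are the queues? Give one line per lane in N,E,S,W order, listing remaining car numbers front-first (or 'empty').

Step 1 [NS]: N:empty,E:wait,S:car4-GO,W:wait | queues: N=0 E=2 S=0 W=1
Step 2 [NS]: N:empty,E:wait,S:empty,W:wait | queues: N=0 E=2 S=0 W=1
Step 3 [NS]: N:empty,E:wait,S:empty,W:wait | queues: N=0 E=2 S=0 W=1
Step 4 [NS]: N:empty,E:wait,S:empty,W:wait | queues: N=0 E=2 S=0 W=1
Step 5 [EW]: N:wait,E:car1-GO,S:wait,W:car2-GO | queues: N=0 E=1 S=0 W=0
Step 6 [EW]: N:wait,E:car3-GO,S:wait,W:empty | queues: N=0 E=0 S=0 W=0

N: empty
E: empty
S: empty
W: empty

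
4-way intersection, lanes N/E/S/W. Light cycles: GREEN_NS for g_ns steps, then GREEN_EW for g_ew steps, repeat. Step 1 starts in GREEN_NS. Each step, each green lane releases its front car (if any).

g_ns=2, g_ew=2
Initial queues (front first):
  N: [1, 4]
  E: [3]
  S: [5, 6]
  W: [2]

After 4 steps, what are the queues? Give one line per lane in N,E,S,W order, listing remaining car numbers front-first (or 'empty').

Step 1 [NS]: N:car1-GO,E:wait,S:car5-GO,W:wait | queues: N=1 E=1 S=1 W=1
Step 2 [NS]: N:car4-GO,E:wait,S:car6-GO,W:wait | queues: N=0 E=1 S=0 W=1
Step 3 [EW]: N:wait,E:car3-GO,S:wait,W:car2-GO | queues: N=0 E=0 S=0 W=0

N: empty
E: empty
S: empty
W: empty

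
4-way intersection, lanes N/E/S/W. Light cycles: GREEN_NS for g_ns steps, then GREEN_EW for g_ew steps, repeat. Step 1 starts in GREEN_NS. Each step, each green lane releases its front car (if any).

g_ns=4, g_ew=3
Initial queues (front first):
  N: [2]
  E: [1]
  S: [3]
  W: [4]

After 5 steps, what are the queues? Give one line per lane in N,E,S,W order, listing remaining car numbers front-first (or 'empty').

Step 1 [NS]: N:car2-GO,E:wait,S:car3-GO,W:wait | queues: N=0 E=1 S=0 W=1
Step 2 [NS]: N:empty,E:wait,S:empty,W:wait | queues: N=0 E=1 S=0 W=1
Step 3 [NS]: N:empty,E:wait,S:empty,W:wait | queues: N=0 E=1 S=0 W=1
Step 4 [NS]: N:empty,E:wait,S:empty,W:wait | queues: N=0 E=1 S=0 W=1
Step 5 [EW]: N:wait,E:car1-GO,S:wait,W:car4-GO | queues: N=0 E=0 S=0 W=0

N: empty
E: empty
S: empty
W: empty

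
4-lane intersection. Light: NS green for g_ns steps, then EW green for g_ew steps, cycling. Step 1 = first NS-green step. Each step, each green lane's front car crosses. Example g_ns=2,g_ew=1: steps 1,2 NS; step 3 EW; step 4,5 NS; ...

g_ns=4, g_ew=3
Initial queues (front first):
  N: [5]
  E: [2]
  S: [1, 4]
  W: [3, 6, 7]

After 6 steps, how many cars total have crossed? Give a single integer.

Answer: 6

Derivation:
Step 1 [NS]: N:car5-GO,E:wait,S:car1-GO,W:wait | queues: N=0 E=1 S=1 W=3
Step 2 [NS]: N:empty,E:wait,S:car4-GO,W:wait | queues: N=0 E=1 S=0 W=3
Step 3 [NS]: N:empty,E:wait,S:empty,W:wait | queues: N=0 E=1 S=0 W=3
Step 4 [NS]: N:empty,E:wait,S:empty,W:wait | queues: N=0 E=1 S=0 W=3
Step 5 [EW]: N:wait,E:car2-GO,S:wait,W:car3-GO | queues: N=0 E=0 S=0 W=2
Step 6 [EW]: N:wait,E:empty,S:wait,W:car6-GO | queues: N=0 E=0 S=0 W=1
Cars crossed by step 6: 6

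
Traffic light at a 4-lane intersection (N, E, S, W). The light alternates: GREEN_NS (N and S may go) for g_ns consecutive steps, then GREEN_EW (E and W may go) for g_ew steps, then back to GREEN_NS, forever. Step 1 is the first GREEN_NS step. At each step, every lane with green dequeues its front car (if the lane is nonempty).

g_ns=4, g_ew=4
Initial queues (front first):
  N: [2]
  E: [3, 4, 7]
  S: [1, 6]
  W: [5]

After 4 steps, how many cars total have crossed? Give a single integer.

Answer: 3

Derivation:
Step 1 [NS]: N:car2-GO,E:wait,S:car1-GO,W:wait | queues: N=0 E=3 S=1 W=1
Step 2 [NS]: N:empty,E:wait,S:car6-GO,W:wait | queues: N=0 E=3 S=0 W=1
Step 3 [NS]: N:empty,E:wait,S:empty,W:wait | queues: N=0 E=3 S=0 W=1
Step 4 [NS]: N:empty,E:wait,S:empty,W:wait | queues: N=0 E=3 S=0 W=1
Cars crossed by step 4: 3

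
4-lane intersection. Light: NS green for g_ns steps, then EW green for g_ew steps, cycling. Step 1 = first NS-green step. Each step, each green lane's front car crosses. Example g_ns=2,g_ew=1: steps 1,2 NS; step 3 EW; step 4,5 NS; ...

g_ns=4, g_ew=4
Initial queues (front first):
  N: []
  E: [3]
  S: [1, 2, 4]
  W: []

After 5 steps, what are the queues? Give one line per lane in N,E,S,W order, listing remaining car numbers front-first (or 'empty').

Step 1 [NS]: N:empty,E:wait,S:car1-GO,W:wait | queues: N=0 E=1 S=2 W=0
Step 2 [NS]: N:empty,E:wait,S:car2-GO,W:wait | queues: N=0 E=1 S=1 W=0
Step 3 [NS]: N:empty,E:wait,S:car4-GO,W:wait | queues: N=0 E=1 S=0 W=0
Step 4 [NS]: N:empty,E:wait,S:empty,W:wait | queues: N=0 E=1 S=0 W=0
Step 5 [EW]: N:wait,E:car3-GO,S:wait,W:empty | queues: N=0 E=0 S=0 W=0

N: empty
E: empty
S: empty
W: empty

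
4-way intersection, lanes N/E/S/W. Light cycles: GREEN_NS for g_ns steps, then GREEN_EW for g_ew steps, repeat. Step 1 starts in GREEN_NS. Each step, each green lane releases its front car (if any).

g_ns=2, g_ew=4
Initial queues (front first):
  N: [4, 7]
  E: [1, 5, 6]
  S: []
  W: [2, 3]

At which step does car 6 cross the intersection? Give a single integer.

Step 1 [NS]: N:car4-GO,E:wait,S:empty,W:wait | queues: N=1 E=3 S=0 W=2
Step 2 [NS]: N:car7-GO,E:wait,S:empty,W:wait | queues: N=0 E=3 S=0 W=2
Step 3 [EW]: N:wait,E:car1-GO,S:wait,W:car2-GO | queues: N=0 E=2 S=0 W=1
Step 4 [EW]: N:wait,E:car5-GO,S:wait,W:car3-GO | queues: N=0 E=1 S=0 W=0
Step 5 [EW]: N:wait,E:car6-GO,S:wait,W:empty | queues: N=0 E=0 S=0 W=0
Car 6 crosses at step 5

5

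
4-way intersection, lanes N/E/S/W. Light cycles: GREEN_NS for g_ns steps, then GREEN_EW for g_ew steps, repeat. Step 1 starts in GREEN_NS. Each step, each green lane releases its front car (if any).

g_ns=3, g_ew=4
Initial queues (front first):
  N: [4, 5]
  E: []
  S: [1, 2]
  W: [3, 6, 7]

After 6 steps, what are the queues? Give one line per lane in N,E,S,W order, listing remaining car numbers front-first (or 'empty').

Step 1 [NS]: N:car4-GO,E:wait,S:car1-GO,W:wait | queues: N=1 E=0 S=1 W=3
Step 2 [NS]: N:car5-GO,E:wait,S:car2-GO,W:wait | queues: N=0 E=0 S=0 W=3
Step 3 [NS]: N:empty,E:wait,S:empty,W:wait | queues: N=0 E=0 S=0 W=3
Step 4 [EW]: N:wait,E:empty,S:wait,W:car3-GO | queues: N=0 E=0 S=0 W=2
Step 5 [EW]: N:wait,E:empty,S:wait,W:car6-GO | queues: N=0 E=0 S=0 W=1
Step 6 [EW]: N:wait,E:empty,S:wait,W:car7-GO | queues: N=0 E=0 S=0 W=0

N: empty
E: empty
S: empty
W: empty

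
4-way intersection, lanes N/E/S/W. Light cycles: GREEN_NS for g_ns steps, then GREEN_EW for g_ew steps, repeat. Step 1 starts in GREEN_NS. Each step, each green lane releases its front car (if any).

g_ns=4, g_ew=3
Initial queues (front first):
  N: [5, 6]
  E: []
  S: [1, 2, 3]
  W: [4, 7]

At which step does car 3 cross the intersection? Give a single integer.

Step 1 [NS]: N:car5-GO,E:wait,S:car1-GO,W:wait | queues: N=1 E=0 S=2 W=2
Step 2 [NS]: N:car6-GO,E:wait,S:car2-GO,W:wait | queues: N=0 E=0 S=1 W=2
Step 3 [NS]: N:empty,E:wait,S:car3-GO,W:wait | queues: N=0 E=0 S=0 W=2
Step 4 [NS]: N:empty,E:wait,S:empty,W:wait | queues: N=0 E=0 S=0 W=2
Step 5 [EW]: N:wait,E:empty,S:wait,W:car4-GO | queues: N=0 E=0 S=0 W=1
Step 6 [EW]: N:wait,E:empty,S:wait,W:car7-GO | queues: N=0 E=0 S=0 W=0
Car 3 crosses at step 3

3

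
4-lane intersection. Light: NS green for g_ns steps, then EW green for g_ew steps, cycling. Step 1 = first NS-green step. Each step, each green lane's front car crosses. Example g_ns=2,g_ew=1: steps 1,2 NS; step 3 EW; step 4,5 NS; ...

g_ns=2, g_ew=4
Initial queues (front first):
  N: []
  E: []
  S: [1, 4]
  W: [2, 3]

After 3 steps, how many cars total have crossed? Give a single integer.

Step 1 [NS]: N:empty,E:wait,S:car1-GO,W:wait | queues: N=0 E=0 S=1 W=2
Step 2 [NS]: N:empty,E:wait,S:car4-GO,W:wait | queues: N=0 E=0 S=0 W=2
Step 3 [EW]: N:wait,E:empty,S:wait,W:car2-GO | queues: N=0 E=0 S=0 W=1
Cars crossed by step 3: 3

Answer: 3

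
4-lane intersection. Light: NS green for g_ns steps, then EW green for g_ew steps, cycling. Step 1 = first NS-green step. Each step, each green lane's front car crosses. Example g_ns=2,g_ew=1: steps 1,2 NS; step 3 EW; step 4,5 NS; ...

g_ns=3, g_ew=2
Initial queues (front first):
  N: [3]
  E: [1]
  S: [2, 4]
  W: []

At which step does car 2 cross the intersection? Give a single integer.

Step 1 [NS]: N:car3-GO,E:wait,S:car2-GO,W:wait | queues: N=0 E=1 S=1 W=0
Step 2 [NS]: N:empty,E:wait,S:car4-GO,W:wait | queues: N=0 E=1 S=0 W=0
Step 3 [NS]: N:empty,E:wait,S:empty,W:wait | queues: N=0 E=1 S=0 W=0
Step 4 [EW]: N:wait,E:car1-GO,S:wait,W:empty | queues: N=0 E=0 S=0 W=0
Car 2 crosses at step 1

1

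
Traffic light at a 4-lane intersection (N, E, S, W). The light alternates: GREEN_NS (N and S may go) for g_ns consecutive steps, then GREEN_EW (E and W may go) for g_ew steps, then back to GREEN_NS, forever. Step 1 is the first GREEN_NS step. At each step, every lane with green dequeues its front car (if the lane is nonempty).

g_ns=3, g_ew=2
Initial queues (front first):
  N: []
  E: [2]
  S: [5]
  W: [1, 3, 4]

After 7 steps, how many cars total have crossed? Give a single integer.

Answer: 4

Derivation:
Step 1 [NS]: N:empty,E:wait,S:car5-GO,W:wait | queues: N=0 E=1 S=0 W=3
Step 2 [NS]: N:empty,E:wait,S:empty,W:wait | queues: N=0 E=1 S=0 W=3
Step 3 [NS]: N:empty,E:wait,S:empty,W:wait | queues: N=0 E=1 S=0 W=3
Step 4 [EW]: N:wait,E:car2-GO,S:wait,W:car1-GO | queues: N=0 E=0 S=0 W=2
Step 5 [EW]: N:wait,E:empty,S:wait,W:car3-GO | queues: N=0 E=0 S=0 W=1
Step 6 [NS]: N:empty,E:wait,S:empty,W:wait | queues: N=0 E=0 S=0 W=1
Step 7 [NS]: N:empty,E:wait,S:empty,W:wait | queues: N=0 E=0 S=0 W=1
Cars crossed by step 7: 4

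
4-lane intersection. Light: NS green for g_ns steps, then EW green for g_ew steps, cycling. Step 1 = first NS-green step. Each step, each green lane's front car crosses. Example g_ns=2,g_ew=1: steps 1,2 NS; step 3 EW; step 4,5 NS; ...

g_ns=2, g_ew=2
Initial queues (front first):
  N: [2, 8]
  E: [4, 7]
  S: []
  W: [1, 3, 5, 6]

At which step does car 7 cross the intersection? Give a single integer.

Step 1 [NS]: N:car2-GO,E:wait,S:empty,W:wait | queues: N=1 E=2 S=0 W=4
Step 2 [NS]: N:car8-GO,E:wait,S:empty,W:wait | queues: N=0 E=2 S=0 W=4
Step 3 [EW]: N:wait,E:car4-GO,S:wait,W:car1-GO | queues: N=0 E=1 S=0 W=3
Step 4 [EW]: N:wait,E:car7-GO,S:wait,W:car3-GO | queues: N=0 E=0 S=0 W=2
Step 5 [NS]: N:empty,E:wait,S:empty,W:wait | queues: N=0 E=0 S=0 W=2
Step 6 [NS]: N:empty,E:wait,S:empty,W:wait | queues: N=0 E=0 S=0 W=2
Step 7 [EW]: N:wait,E:empty,S:wait,W:car5-GO | queues: N=0 E=0 S=0 W=1
Step 8 [EW]: N:wait,E:empty,S:wait,W:car6-GO | queues: N=0 E=0 S=0 W=0
Car 7 crosses at step 4

4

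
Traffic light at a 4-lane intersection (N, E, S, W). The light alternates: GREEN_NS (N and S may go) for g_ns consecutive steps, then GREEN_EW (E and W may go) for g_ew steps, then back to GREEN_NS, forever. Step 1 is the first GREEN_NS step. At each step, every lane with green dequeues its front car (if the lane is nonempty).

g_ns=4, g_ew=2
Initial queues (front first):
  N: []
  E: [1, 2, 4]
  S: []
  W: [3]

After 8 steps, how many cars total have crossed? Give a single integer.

Step 1 [NS]: N:empty,E:wait,S:empty,W:wait | queues: N=0 E=3 S=0 W=1
Step 2 [NS]: N:empty,E:wait,S:empty,W:wait | queues: N=0 E=3 S=0 W=1
Step 3 [NS]: N:empty,E:wait,S:empty,W:wait | queues: N=0 E=3 S=0 W=1
Step 4 [NS]: N:empty,E:wait,S:empty,W:wait | queues: N=0 E=3 S=0 W=1
Step 5 [EW]: N:wait,E:car1-GO,S:wait,W:car3-GO | queues: N=0 E=2 S=0 W=0
Step 6 [EW]: N:wait,E:car2-GO,S:wait,W:empty | queues: N=0 E=1 S=0 W=0
Step 7 [NS]: N:empty,E:wait,S:empty,W:wait | queues: N=0 E=1 S=0 W=0
Step 8 [NS]: N:empty,E:wait,S:empty,W:wait | queues: N=0 E=1 S=0 W=0
Cars crossed by step 8: 3

Answer: 3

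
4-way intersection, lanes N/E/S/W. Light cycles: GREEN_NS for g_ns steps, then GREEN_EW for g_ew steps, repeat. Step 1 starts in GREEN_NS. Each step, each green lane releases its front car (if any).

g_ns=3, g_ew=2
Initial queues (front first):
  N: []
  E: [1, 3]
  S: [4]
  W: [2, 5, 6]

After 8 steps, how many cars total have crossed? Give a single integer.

Step 1 [NS]: N:empty,E:wait,S:car4-GO,W:wait | queues: N=0 E=2 S=0 W=3
Step 2 [NS]: N:empty,E:wait,S:empty,W:wait | queues: N=0 E=2 S=0 W=3
Step 3 [NS]: N:empty,E:wait,S:empty,W:wait | queues: N=0 E=2 S=0 W=3
Step 4 [EW]: N:wait,E:car1-GO,S:wait,W:car2-GO | queues: N=0 E=1 S=0 W=2
Step 5 [EW]: N:wait,E:car3-GO,S:wait,W:car5-GO | queues: N=0 E=0 S=0 W=1
Step 6 [NS]: N:empty,E:wait,S:empty,W:wait | queues: N=0 E=0 S=0 W=1
Step 7 [NS]: N:empty,E:wait,S:empty,W:wait | queues: N=0 E=0 S=0 W=1
Step 8 [NS]: N:empty,E:wait,S:empty,W:wait | queues: N=0 E=0 S=0 W=1
Cars crossed by step 8: 5

Answer: 5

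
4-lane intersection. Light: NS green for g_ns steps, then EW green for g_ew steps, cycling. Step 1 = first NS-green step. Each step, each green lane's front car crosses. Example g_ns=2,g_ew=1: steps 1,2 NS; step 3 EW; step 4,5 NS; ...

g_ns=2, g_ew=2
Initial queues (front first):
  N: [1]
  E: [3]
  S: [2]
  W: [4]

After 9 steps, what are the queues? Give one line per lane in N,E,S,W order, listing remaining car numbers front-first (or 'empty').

Step 1 [NS]: N:car1-GO,E:wait,S:car2-GO,W:wait | queues: N=0 E=1 S=0 W=1
Step 2 [NS]: N:empty,E:wait,S:empty,W:wait | queues: N=0 E=1 S=0 W=1
Step 3 [EW]: N:wait,E:car3-GO,S:wait,W:car4-GO | queues: N=0 E=0 S=0 W=0

N: empty
E: empty
S: empty
W: empty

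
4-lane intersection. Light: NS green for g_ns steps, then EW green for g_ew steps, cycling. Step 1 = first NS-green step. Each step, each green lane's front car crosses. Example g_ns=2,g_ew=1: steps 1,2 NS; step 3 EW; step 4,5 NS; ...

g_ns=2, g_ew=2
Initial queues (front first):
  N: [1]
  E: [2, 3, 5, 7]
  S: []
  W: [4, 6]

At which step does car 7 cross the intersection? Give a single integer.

Step 1 [NS]: N:car1-GO,E:wait,S:empty,W:wait | queues: N=0 E=4 S=0 W=2
Step 2 [NS]: N:empty,E:wait,S:empty,W:wait | queues: N=0 E=4 S=0 W=2
Step 3 [EW]: N:wait,E:car2-GO,S:wait,W:car4-GO | queues: N=0 E=3 S=0 W=1
Step 4 [EW]: N:wait,E:car3-GO,S:wait,W:car6-GO | queues: N=0 E=2 S=0 W=0
Step 5 [NS]: N:empty,E:wait,S:empty,W:wait | queues: N=0 E=2 S=0 W=0
Step 6 [NS]: N:empty,E:wait,S:empty,W:wait | queues: N=0 E=2 S=0 W=0
Step 7 [EW]: N:wait,E:car5-GO,S:wait,W:empty | queues: N=0 E=1 S=0 W=0
Step 8 [EW]: N:wait,E:car7-GO,S:wait,W:empty | queues: N=0 E=0 S=0 W=0
Car 7 crosses at step 8

8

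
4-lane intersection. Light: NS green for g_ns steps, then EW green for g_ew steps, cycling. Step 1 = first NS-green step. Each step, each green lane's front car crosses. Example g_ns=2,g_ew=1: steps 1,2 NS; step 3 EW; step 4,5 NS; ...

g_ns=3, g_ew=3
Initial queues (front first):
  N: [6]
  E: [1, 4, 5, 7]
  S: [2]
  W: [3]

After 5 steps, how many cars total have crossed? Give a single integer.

Step 1 [NS]: N:car6-GO,E:wait,S:car2-GO,W:wait | queues: N=0 E=4 S=0 W=1
Step 2 [NS]: N:empty,E:wait,S:empty,W:wait | queues: N=0 E=4 S=0 W=1
Step 3 [NS]: N:empty,E:wait,S:empty,W:wait | queues: N=0 E=4 S=0 W=1
Step 4 [EW]: N:wait,E:car1-GO,S:wait,W:car3-GO | queues: N=0 E=3 S=0 W=0
Step 5 [EW]: N:wait,E:car4-GO,S:wait,W:empty | queues: N=0 E=2 S=0 W=0
Cars crossed by step 5: 5

Answer: 5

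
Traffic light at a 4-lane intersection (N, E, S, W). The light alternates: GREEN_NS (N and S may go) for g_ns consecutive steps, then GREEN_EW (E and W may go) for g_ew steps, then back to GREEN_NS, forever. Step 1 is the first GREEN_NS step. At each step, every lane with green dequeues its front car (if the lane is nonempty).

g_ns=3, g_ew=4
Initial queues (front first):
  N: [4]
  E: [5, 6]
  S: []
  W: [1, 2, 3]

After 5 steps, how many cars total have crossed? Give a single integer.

Step 1 [NS]: N:car4-GO,E:wait,S:empty,W:wait | queues: N=0 E=2 S=0 W=3
Step 2 [NS]: N:empty,E:wait,S:empty,W:wait | queues: N=0 E=2 S=0 W=3
Step 3 [NS]: N:empty,E:wait,S:empty,W:wait | queues: N=0 E=2 S=0 W=3
Step 4 [EW]: N:wait,E:car5-GO,S:wait,W:car1-GO | queues: N=0 E=1 S=0 W=2
Step 5 [EW]: N:wait,E:car6-GO,S:wait,W:car2-GO | queues: N=0 E=0 S=0 W=1
Cars crossed by step 5: 5

Answer: 5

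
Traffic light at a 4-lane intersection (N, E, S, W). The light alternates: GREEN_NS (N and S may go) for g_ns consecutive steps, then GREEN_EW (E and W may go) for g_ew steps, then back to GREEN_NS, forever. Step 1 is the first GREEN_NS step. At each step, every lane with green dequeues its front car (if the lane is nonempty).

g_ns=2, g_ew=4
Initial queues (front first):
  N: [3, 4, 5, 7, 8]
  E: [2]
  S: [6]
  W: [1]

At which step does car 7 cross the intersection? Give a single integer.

Step 1 [NS]: N:car3-GO,E:wait,S:car6-GO,W:wait | queues: N=4 E=1 S=0 W=1
Step 2 [NS]: N:car4-GO,E:wait,S:empty,W:wait | queues: N=3 E=1 S=0 W=1
Step 3 [EW]: N:wait,E:car2-GO,S:wait,W:car1-GO | queues: N=3 E=0 S=0 W=0
Step 4 [EW]: N:wait,E:empty,S:wait,W:empty | queues: N=3 E=0 S=0 W=0
Step 5 [EW]: N:wait,E:empty,S:wait,W:empty | queues: N=3 E=0 S=0 W=0
Step 6 [EW]: N:wait,E:empty,S:wait,W:empty | queues: N=3 E=0 S=0 W=0
Step 7 [NS]: N:car5-GO,E:wait,S:empty,W:wait | queues: N=2 E=0 S=0 W=0
Step 8 [NS]: N:car7-GO,E:wait,S:empty,W:wait | queues: N=1 E=0 S=0 W=0
Step 9 [EW]: N:wait,E:empty,S:wait,W:empty | queues: N=1 E=0 S=0 W=0
Step 10 [EW]: N:wait,E:empty,S:wait,W:empty | queues: N=1 E=0 S=0 W=0
Step 11 [EW]: N:wait,E:empty,S:wait,W:empty | queues: N=1 E=0 S=0 W=0
Step 12 [EW]: N:wait,E:empty,S:wait,W:empty | queues: N=1 E=0 S=0 W=0
Step 13 [NS]: N:car8-GO,E:wait,S:empty,W:wait | queues: N=0 E=0 S=0 W=0
Car 7 crosses at step 8

8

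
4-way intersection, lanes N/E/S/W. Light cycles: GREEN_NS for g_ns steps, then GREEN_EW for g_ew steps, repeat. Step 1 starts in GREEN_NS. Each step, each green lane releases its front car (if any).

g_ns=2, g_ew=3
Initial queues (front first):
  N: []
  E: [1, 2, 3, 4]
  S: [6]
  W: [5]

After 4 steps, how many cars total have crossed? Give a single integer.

Answer: 4

Derivation:
Step 1 [NS]: N:empty,E:wait,S:car6-GO,W:wait | queues: N=0 E=4 S=0 W=1
Step 2 [NS]: N:empty,E:wait,S:empty,W:wait | queues: N=0 E=4 S=0 W=1
Step 3 [EW]: N:wait,E:car1-GO,S:wait,W:car5-GO | queues: N=0 E=3 S=0 W=0
Step 4 [EW]: N:wait,E:car2-GO,S:wait,W:empty | queues: N=0 E=2 S=0 W=0
Cars crossed by step 4: 4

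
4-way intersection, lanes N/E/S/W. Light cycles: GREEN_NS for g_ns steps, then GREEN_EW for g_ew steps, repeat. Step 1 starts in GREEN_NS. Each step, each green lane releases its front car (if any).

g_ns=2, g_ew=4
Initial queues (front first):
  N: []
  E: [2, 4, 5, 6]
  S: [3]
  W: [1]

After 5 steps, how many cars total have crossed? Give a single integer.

Step 1 [NS]: N:empty,E:wait,S:car3-GO,W:wait | queues: N=0 E=4 S=0 W=1
Step 2 [NS]: N:empty,E:wait,S:empty,W:wait | queues: N=0 E=4 S=0 W=1
Step 3 [EW]: N:wait,E:car2-GO,S:wait,W:car1-GO | queues: N=0 E=3 S=0 W=0
Step 4 [EW]: N:wait,E:car4-GO,S:wait,W:empty | queues: N=0 E=2 S=0 W=0
Step 5 [EW]: N:wait,E:car5-GO,S:wait,W:empty | queues: N=0 E=1 S=0 W=0
Cars crossed by step 5: 5

Answer: 5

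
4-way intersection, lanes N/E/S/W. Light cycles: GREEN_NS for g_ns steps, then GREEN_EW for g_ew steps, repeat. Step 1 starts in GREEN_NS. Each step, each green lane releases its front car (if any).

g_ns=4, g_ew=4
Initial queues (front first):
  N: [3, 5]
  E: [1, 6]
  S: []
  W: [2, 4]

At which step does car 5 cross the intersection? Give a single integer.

Step 1 [NS]: N:car3-GO,E:wait,S:empty,W:wait | queues: N=1 E=2 S=0 W=2
Step 2 [NS]: N:car5-GO,E:wait,S:empty,W:wait | queues: N=0 E=2 S=0 W=2
Step 3 [NS]: N:empty,E:wait,S:empty,W:wait | queues: N=0 E=2 S=0 W=2
Step 4 [NS]: N:empty,E:wait,S:empty,W:wait | queues: N=0 E=2 S=0 W=2
Step 5 [EW]: N:wait,E:car1-GO,S:wait,W:car2-GO | queues: N=0 E=1 S=0 W=1
Step 6 [EW]: N:wait,E:car6-GO,S:wait,W:car4-GO | queues: N=0 E=0 S=0 W=0
Car 5 crosses at step 2

2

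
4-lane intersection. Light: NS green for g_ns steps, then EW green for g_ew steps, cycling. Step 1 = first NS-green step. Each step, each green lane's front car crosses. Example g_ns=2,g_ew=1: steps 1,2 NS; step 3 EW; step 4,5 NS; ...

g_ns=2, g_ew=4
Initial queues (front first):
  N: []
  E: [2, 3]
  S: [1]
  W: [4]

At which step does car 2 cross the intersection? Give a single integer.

Step 1 [NS]: N:empty,E:wait,S:car1-GO,W:wait | queues: N=0 E=2 S=0 W=1
Step 2 [NS]: N:empty,E:wait,S:empty,W:wait | queues: N=0 E=2 S=0 W=1
Step 3 [EW]: N:wait,E:car2-GO,S:wait,W:car4-GO | queues: N=0 E=1 S=0 W=0
Step 4 [EW]: N:wait,E:car3-GO,S:wait,W:empty | queues: N=0 E=0 S=0 W=0
Car 2 crosses at step 3

3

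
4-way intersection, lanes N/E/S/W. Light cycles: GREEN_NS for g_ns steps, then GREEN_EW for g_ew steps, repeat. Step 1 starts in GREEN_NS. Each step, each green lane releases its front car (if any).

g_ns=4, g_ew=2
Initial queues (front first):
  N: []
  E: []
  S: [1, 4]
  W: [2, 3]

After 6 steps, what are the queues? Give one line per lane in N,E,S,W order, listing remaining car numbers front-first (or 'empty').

Step 1 [NS]: N:empty,E:wait,S:car1-GO,W:wait | queues: N=0 E=0 S=1 W=2
Step 2 [NS]: N:empty,E:wait,S:car4-GO,W:wait | queues: N=0 E=0 S=0 W=2
Step 3 [NS]: N:empty,E:wait,S:empty,W:wait | queues: N=0 E=0 S=0 W=2
Step 4 [NS]: N:empty,E:wait,S:empty,W:wait | queues: N=0 E=0 S=0 W=2
Step 5 [EW]: N:wait,E:empty,S:wait,W:car2-GO | queues: N=0 E=0 S=0 W=1
Step 6 [EW]: N:wait,E:empty,S:wait,W:car3-GO | queues: N=0 E=0 S=0 W=0

N: empty
E: empty
S: empty
W: empty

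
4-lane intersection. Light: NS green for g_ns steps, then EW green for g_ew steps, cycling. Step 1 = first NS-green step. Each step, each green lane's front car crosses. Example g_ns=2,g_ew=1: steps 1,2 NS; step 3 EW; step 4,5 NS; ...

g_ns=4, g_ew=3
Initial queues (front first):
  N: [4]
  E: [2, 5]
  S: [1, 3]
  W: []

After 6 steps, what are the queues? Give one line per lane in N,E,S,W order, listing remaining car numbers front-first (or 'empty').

Step 1 [NS]: N:car4-GO,E:wait,S:car1-GO,W:wait | queues: N=0 E=2 S=1 W=0
Step 2 [NS]: N:empty,E:wait,S:car3-GO,W:wait | queues: N=0 E=2 S=0 W=0
Step 3 [NS]: N:empty,E:wait,S:empty,W:wait | queues: N=0 E=2 S=0 W=0
Step 4 [NS]: N:empty,E:wait,S:empty,W:wait | queues: N=0 E=2 S=0 W=0
Step 5 [EW]: N:wait,E:car2-GO,S:wait,W:empty | queues: N=0 E=1 S=0 W=0
Step 6 [EW]: N:wait,E:car5-GO,S:wait,W:empty | queues: N=0 E=0 S=0 W=0

N: empty
E: empty
S: empty
W: empty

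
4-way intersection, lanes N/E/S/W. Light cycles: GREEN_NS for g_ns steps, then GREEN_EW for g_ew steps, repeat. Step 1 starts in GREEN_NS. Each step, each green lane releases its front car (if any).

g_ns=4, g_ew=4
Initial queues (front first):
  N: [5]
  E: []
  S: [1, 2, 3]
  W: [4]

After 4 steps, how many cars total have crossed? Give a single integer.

Step 1 [NS]: N:car5-GO,E:wait,S:car1-GO,W:wait | queues: N=0 E=0 S=2 W=1
Step 2 [NS]: N:empty,E:wait,S:car2-GO,W:wait | queues: N=0 E=0 S=1 W=1
Step 3 [NS]: N:empty,E:wait,S:car3-GO,W:wait | queues: N=0 E=0 S=0 W=1
Step 4 [NS]: N:empty,E:wait,S:empty,W:wait | queues: N=0 E=0 S=0 W=1
Cars crossed by step 4: 4

Answer: 4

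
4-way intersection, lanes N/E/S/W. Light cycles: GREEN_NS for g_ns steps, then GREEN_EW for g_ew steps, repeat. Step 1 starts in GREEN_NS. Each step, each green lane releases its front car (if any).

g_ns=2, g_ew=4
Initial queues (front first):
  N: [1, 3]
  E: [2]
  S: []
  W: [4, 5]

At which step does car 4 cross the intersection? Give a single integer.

Step 1 [NS]: N:car1-GO,E:wait,S:empty,W:wait | queues: N=1 E=1 S=0 W=2
Step 2 [NS]: N:car3-GO,E:wait,S:empty,W:wait | queues: N=0 E=1 S=0 W=2
Step 3 [EW]: N:wait,E:car2-GO,S:wait,W:car4-GO | queues: N=0 E=0 S=0 W=1
Step 4 [EW]: N:wait,E:empty,S:wait,W:car5-GO | queues: N=0 E=0 S=0 W=0
Car 4 crosses at step 3

3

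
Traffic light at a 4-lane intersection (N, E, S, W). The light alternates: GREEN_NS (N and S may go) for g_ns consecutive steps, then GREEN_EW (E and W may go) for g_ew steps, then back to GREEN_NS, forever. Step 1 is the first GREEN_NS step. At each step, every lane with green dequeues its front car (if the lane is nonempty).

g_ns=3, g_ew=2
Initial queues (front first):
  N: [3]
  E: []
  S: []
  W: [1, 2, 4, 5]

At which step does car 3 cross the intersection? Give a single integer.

Step 1 [NS]: N:car3-GO,E:wait,S:empty,W:wait | queues: N=0 E=0 S=0 W=4
Step 2 [NS]: N:empty,E:wait,S:empty,W:wait | queues: N=0 E=0 S=0 W=4
Step 3 [NS]: N:empty,E:wait,S:empty,W:wait | queues: N=0 E=0 S=0 W=4
Step 4 [EW]: N:wait,E:empty,S:wait,W:car1-GO | queues: N=0 E=0 S=0 W=3
Step 5 [EW]: N:wait,E:empty,S:wait,W:car2-GO | queues: N=0 E=0 S=0 W=2
Step 6 [NS]: N:empty,E:wait,S:empty,W:wait | queues: N=0 E=0 S=0 W=2
Step 7 [NS]: N:empty,E:wait,S:empty,W:wait | queues: N=0 E=0 S=0 W=2
Step 8 [NS]: N:empty,E:wait,S:empty,W:wait | queues: N=0 E=0 S=0 W=2
Step 9 [EW]: N:wait,E:empty,S:wait,W:car4-GO | queues: N=0 E=0 S=0 W=1
Step 10 [EW]: N:wait,E:empty,S:wait,W:car5-GO | queues: N=0 E=0 S=0 W=0
Car 3 crosses at step 1

1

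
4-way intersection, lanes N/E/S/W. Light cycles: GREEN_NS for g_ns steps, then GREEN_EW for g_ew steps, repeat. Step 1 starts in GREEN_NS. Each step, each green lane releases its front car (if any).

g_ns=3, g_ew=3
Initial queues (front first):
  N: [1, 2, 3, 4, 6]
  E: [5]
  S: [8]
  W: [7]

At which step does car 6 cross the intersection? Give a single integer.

Step 1 [NS]: N:car1-GO,E:wait,S:car8-GO,W:wait | queues: N=4 E=1 S=0 W=1
Step 2 [NS]: N:car2-GO,E:wait,S:empty,W:wait | queues: N=3 E=1 S=0 W=1
Step 3 [NS]: N:car3-GO,E:wait,S:empty,W:wait | queues: N=2 E=1 S=0 W=1
Step 4 [EW]: N:wait,E:car5-GO,S:wait,W:car7-GO | queues: N=2 E=0 S=0 W=0
Step 5 [EW]: N:wait,E:empty,S:wait,W:empty | queues: N=2 E=0 S=0 W=0
Step 6 [EW]: N:wait,E:empty,S:wait,W:empty | queues: N=2 E=0 S=0 W=0
Step 7 [NS]: N:car4-GO,E:wait,S:empty,W:wait | queues: N=1 E=0 S=0 W=0
Step 8 [NS]: N:car6-GO,E:wait,S:empty,W:wait | queues: N=0 E=0 S=0 W=0
Car 6 crosses at step 8

8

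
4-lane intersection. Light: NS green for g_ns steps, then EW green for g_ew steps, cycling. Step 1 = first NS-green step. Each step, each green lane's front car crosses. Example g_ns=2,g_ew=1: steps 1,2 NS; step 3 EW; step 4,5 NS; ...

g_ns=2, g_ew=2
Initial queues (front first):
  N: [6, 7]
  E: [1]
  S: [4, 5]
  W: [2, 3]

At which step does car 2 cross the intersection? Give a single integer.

Step 1 [NS]: N:car6-GO,E:wait,S:car4-GO,W:wait | queues: N=1 E=1 S=1 W=2
Step 2 [NS]: N:car7-GO,E:wait,S:car5-GO,W:wait | queues: N=0 E=1 S=0 W=2
Step 3 [EW]: N:wait,E:car1-GO,S:wait,W:car2-GO | queues: N=0 E=0 S=0 W=1
Step 4 [EW]: N:wait,E:empty,S:wait,W:car3-GO | queues: N=0 E=0 S=0 W=0
Car 2 crosses at step 3

3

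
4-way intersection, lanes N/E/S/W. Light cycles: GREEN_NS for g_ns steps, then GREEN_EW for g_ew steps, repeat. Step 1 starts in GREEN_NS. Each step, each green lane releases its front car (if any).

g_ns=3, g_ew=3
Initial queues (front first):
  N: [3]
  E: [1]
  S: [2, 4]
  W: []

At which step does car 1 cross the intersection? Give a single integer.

Step 1 [NS]: N:car3-GO,E:wait,S:car2-GO,W:wait | queues: N=0 E=1 S=1 W=0
Step 2 [NS]: N:empty,E:wait,S:car4-GO,W:wait | queues: N=0 E=1 S=0 W=0
Step 3 [NS]: N:empty,E:wait,S:empty,W:wait | queues: N=0 E=1 S=0 W=0
Step 4 [EW]: N:wait,E:car1-GO,S:wait,W:empty | queues: N=0 E=0 S=0 W=0
Car 1 crosses at step 4

4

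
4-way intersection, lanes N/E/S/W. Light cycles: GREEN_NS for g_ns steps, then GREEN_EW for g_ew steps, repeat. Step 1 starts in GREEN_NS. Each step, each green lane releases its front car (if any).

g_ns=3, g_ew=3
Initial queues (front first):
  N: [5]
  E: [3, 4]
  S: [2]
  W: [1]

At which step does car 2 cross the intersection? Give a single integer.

Step 1 [NS]: N:car5-GO,E:wait,S:car2-GO,W:wait | queues: N=0 E=2 S=0 W=1
Step 2 [NS]: N:empty,E:wait,S:empty,W:wait | queues: N=0 E=2 S=0 W=1
Step 3 [NS]: N:empty,E:wait,S:empty,W:wait | queues: N=0 E=2 S=0 W=1
Step 4 [EW]: N:wait,E:car3-GO,S:wait,W:car1-GO | queues: N=0 E=1 S=0 W=0
Step 5 [EW]: N:wait,E:car4-GO,S:wait,W:empty | queues: N=0 E=0 S=0 W=0
Car 2 crosses at step 1

1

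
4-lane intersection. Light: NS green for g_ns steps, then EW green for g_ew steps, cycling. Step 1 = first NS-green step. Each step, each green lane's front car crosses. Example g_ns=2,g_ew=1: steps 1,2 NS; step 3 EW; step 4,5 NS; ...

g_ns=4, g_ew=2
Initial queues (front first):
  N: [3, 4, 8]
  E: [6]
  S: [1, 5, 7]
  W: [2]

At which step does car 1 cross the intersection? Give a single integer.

Step 1 [NS]: N:car3-GO,E:wait,S:car1-GO,W:wait | queues: N=2 E=1 S=2 W=1
Step 2 [NS]: N:car4-GO,E:wait,S:car5-GO,W:wait | queues: N=1 E=1 S=1 W=1
Step 3 [NS]: N:car8-GO,E:wait,S:car7-GO,W:wait | queues: N=0 E=1 S=0 W=1
Step 4 [NS]: N:empty,E:wait,S:empty,W:wait | queues: N=0 E=1 S=0 W=1
Step 5 [EW]: N:wait,E:car6-GO,S:wait,W:car2-GO | queues: N=0 E=0 S=0 W=0
Car 1 crosses at step 1

1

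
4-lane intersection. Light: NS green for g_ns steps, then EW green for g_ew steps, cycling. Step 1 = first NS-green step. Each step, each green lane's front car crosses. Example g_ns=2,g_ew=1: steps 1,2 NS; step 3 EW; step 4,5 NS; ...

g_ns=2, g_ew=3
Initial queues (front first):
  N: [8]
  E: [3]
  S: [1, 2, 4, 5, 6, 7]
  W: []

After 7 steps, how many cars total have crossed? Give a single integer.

Answer: 6

Derivation:
Step 1 [NS]: N:car8-GO,E:wait,S:car1-GO,W:wait | queues: N=0 E=1 S=5 W=0
Step 2 [NS]: N:empty,E:wait,S:car2-GO,W:wait | queues: N=0 E=1 S=4 W=0
Step 3 [EW]: N:wait,E:car3-GO,S:wait,W:empty | queues: N=0 E=0 S=4 W=0
Step 4 [EW]: N:wait,E:empty,S:wait,W:empty | queues: N=0 E=0 S=4 W=0
Step 5 [EW]: N:wait,E:empty,S:wait,W:empty | queues: N=0 E=0 S=4 W=0
Step 6 [NS]: N:empty,E:wait,S:car4-GO,W:wait | queues: N=0 E=0 S=3 W=0
Step 7 [NS]: N:empty,E:wait,S:car5-GO,W:wait | queues: N=0 E=0 S=2 W=0
Cars crossed by step 7: 6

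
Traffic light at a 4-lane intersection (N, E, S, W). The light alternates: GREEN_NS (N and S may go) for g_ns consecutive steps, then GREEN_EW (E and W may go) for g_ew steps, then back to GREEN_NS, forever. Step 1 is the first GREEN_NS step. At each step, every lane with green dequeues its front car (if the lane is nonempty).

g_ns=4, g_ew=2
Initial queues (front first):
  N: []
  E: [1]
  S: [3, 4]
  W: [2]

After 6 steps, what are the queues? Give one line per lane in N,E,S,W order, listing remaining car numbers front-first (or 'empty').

Step 1 [NS]: N:empty,E:wait,S:car3-GO,W:wait | queues: N=0 E=1 S=1 W=1
Step 2 [NS]: N:empty,E:wait,S:car4-GO,W:wait | queues: N=0 E=1 S=0 W=1
Step 3 [NS]: N:empty,E:wait,S:empty,W:wait | queues: N=0 E=1 S=0 W=1
Step 4 [NS]: N:empty,E:wait,S:empty,W:wait | queues: N=0 E=1 S=0 W=1
Step 5 [EW]: N:wait,E:car1-GO,S:wait,W:car2-GO | queues: N=0 E=0 S=0 W=0

N: empty
E: empty
S: empty
W: empty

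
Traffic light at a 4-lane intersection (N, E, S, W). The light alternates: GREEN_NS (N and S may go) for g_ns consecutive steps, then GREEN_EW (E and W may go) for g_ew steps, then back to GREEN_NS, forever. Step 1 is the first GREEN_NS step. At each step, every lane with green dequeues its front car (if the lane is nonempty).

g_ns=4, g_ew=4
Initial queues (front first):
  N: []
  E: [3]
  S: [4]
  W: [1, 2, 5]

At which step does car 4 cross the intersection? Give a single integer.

Step 1 [NS]: N:empty,E:wait,S:car4-GO,W:wait | queues: N=0 E=1 S=0 W=3
Step 2 [NS]: N:empty,E:wait,S:empty,W:wait | queues: N=0 E=1 S=0 W=3
Step 3 [NS]: N:empty,E:wait,S:empty,W:wait | queues: N=0 E=1 S=0 W=3
Step 4 [NS]: N:empty,E:wait,S:empty,W:wait | queues: N=0 E=1 S=0 W=3
Step 5 [EW]: N:wait,E:car3-GO,S:wait,W:car1-GO | queues: N=0 E=0 S=0 W=2
Step 6 [EW]: N:wait,E:empty,S:wait,W:car2-GO | queues: N=0 E=0 S=0 W=1
Step 7 [EW]: N:wait,E:empty,S:wait,W:car5-GO | queues: N=0 E=0 S=0 W=0
Car 4 crosses at step 1

1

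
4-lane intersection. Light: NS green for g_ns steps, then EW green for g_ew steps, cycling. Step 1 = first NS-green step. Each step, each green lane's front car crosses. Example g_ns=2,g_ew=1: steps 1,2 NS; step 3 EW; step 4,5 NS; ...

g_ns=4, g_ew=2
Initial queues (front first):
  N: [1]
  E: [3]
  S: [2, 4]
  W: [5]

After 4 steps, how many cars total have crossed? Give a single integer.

Step 1 [NS]: N:car1-GO,E:wait,S:car2-GO,W:wait | queues: N=0 E=1 S=1 W=1
Step 2 [NS]: N:empty,E:wait,S:car4-GO,W:wait | queues: N=0 E=1 S=0 W=1
Step 3 [NS]: N:empty,E:wait,S:empty,W:wait | queues: N=0 E=1 S=0 W=1
Step 4 [NS]: N:empty,E:wait,S:empty,W:wait | queues: N=0 E=1 S=0 W=1
Cars crossed by step 4: 3

Answer: 3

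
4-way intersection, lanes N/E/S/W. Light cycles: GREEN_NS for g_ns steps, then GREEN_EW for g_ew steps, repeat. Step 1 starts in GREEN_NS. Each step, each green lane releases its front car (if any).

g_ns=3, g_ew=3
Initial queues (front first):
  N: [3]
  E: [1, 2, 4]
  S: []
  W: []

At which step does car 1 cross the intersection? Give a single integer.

Step 1 [NS]: N:car3-GO,E:wait,S:empty,W:wait | queues: N=0 E=3 S=0 W=0
Step 2 [NS]: N:empty,E:wait,S:empty,W:wait | queues: N=0 E=3 S=0 W=0
Step 3 [NS]: N:empty,E:wait,S:empty,W:wait | queues: N=0 E=3 S=0 W=0
Step 4 [EW]: N:wait,E:car1-GO,S:wait,W:empty | queues: N=0 E=2 S=0 W=0
Step 5 [EW]: N:wait,E:car2-GO,S:wait,W:empty | queues: N=0 E=1 S=0 W=0
Step 6 [EW]: N:wait,E:car4-GO,S:wait,W:empty | queues: N=0 E=0 S=0 W=0
Car 1 crosses at step 4

4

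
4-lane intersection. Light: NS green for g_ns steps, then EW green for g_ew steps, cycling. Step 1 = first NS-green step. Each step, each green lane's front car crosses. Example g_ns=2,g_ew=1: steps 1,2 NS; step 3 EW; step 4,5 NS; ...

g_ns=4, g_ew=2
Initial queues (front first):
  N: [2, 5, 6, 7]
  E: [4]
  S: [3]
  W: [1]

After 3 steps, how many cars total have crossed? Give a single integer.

Answer: 4

Derivation:
Step 1 [NS]: N:car2-GO,E:wait,S:car3-GO,W:wait | queues: N=3 E=1 S=0 W=1
Step 2 [NS]: N:car5-GO,E:wait,S:empty,W:wait | queues: N=2 E=1 S=0 W=1
Step 3 [NS]: N:car6-GO,E:wait,S:empty,W:wait | queues: N=1 E=1 S=0 W=1
Cars crossed by step 3: 4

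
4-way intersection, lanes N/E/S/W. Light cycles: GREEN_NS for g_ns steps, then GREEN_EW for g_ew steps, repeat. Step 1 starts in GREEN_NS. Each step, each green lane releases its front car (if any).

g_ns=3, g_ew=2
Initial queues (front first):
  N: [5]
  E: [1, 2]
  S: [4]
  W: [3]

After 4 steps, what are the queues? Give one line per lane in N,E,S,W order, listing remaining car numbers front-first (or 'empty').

Step 1 [NS]: N:car5-GO,E:wait,S:car4-GO,W:wait | queues: N=0 E=2 S=0 W=1
Step 2 [NS]: N:empty,E:wait,S:empty,W:wait | queues: N=0 E=2 S=0 W=1
Step 3 [NS]: N:empty,E:wait,S:empty,W:wait | queues: N=0 E=2 S=0 W=1
Step 4 [EW]: N:wait,E:car1-GO,S:wait,W:car3-GO | queues: N=0 E=1 S=0 W=0

N: empty
E: 2
S: empty
W: empty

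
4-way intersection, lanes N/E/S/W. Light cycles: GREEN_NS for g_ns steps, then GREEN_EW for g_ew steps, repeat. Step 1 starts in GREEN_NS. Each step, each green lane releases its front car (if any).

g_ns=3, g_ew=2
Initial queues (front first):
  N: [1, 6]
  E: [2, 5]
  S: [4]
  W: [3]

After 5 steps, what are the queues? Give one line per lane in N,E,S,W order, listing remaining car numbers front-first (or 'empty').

Step 1 [NS]: N:car1-GO,E:wait,S:car4-GO,W:wait | queues: N=1 E=2 S=0 W=1
Step 2 [NS]: N:car6-GO,E:wait,S:empty,W:wait | queues: N=0 E=2 S=0 W=1
Step 3 [NS]: N:empty,E:wait,S:empty,W:wait | queues: N=0 E=2 S=0 W=1
Step 4 [EW]: N:wait,E:car2-GO,S:wait,W:car3-GO | queues: N=0 E=1 S=0 W=0
Step 5 [EW]: N:wait,E:car5-GO,S:wait,W:empty | queues: N=0 E=0 S=0 W=0

N: empty
E: empty
S: empty
W: empty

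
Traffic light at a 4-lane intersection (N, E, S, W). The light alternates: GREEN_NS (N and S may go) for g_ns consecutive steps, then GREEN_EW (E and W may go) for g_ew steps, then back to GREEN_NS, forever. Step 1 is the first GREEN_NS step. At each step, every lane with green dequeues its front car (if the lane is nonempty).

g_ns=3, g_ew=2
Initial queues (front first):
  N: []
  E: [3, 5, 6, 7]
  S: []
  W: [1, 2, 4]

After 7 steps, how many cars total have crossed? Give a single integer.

Step 1 [NS]: N:empty,E:wait,S:empty,W:wait | queues: N=0 E=4 S=0 W=3
Step 2 [NS]: N:empty,E:wait,S:empty,W:wait | queues: N=0 E=4 S=0 W=3
Step 3 [NS]: N:empty,E:wait,S:empty,W:wait | queues: N=0 E=4 S=0 W=3
Step 4 [EW]: N:wait,E:car3-GO,S:wait,W:car1-GO | queues: N=0 E=3 S=0 W=2
Step 5 [EW]: N:wait,E:car5-GO,S:wait,W:car2-GO | queues: N=0 E=2 S=0 W=1
Step 6 [NS]: N:empty,E:wait,S:empty,W:wait | queues: N=0 E=2 S=0 W=1
Step 7 [NS]: N:empty,E:wait,S:empty,W:wait | queues: N=0 E=2 S=0 W=1
Cars crossed by step 7: 4

Answer: 4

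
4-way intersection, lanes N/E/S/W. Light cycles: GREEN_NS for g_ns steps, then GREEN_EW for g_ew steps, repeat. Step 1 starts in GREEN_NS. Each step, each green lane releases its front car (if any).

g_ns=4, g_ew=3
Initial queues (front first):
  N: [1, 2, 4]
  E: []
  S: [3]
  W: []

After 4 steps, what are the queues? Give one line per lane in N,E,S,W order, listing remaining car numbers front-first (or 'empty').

Step 1 [NS]: N:car1-GO,E:wait,S:car3-GO,W:wait | queues: N=2 E=0 S=0 W=0
Step 2 [NS]: N:car2-GO,E:wait,S:empty,W:wait | queues: N=1 E=0 S=0 W=0
Step 3 [NS]: N:car4-GO,E:wait,S:empty,W:wait | queues: N=0 E=0 S=0 W=0

N: empty
E: empty
S: empty
W: empty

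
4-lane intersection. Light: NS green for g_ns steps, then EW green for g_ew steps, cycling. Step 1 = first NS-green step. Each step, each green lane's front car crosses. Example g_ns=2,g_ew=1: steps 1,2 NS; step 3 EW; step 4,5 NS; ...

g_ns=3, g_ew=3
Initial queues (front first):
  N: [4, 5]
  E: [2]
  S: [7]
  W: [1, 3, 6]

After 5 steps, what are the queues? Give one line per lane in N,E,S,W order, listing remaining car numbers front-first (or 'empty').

Step 1 [NS]: N:car4-GO,E:wait,S:car7-GO,W:wait | queues: N=1 E=1 S=0 W=3
Step 2 [NS]: N:car5-GO,E:wait,S:empty,W:wait | queues: N=0 E=1 S=0 W=3
Step 3 [NS]: N:empty,E:wait,S:empty,W:wait | queues: N=0 E=1 S=0 W=3
Step 4 [EW]: N:wait,E:car2-GO,S:wait,W:car1-GO | queues: N=0 E=0 S=0 W=2
Step 5 [EW]: N:wait,E:empty,S:wait,W:car3-GO | queues: N=0 E=0 S=0 W=1

N: empty
E: empty
S: empty
W: 6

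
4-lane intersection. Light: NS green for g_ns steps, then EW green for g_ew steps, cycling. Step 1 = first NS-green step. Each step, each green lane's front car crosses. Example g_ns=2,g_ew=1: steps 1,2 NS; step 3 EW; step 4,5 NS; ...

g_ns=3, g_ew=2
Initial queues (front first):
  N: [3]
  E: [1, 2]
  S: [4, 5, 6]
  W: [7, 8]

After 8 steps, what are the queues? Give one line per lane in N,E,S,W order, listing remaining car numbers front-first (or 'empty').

Step 1 [NS]: N:car3-GO,E:wait,S:car4-GO,W:wait | queues: N=0 E=2 S=2 W=2
Step 2 [NS]: N:empty,E:wait,S:car5-GO,W:wait | queues: N=0 E=2 S=1 W=2
Step 3 [NS]: N:empty,E:wait,S:car6-GO,W:wait | queues: N=0 E=2 S=0 W=2
Step 4 [EW]: N:wait,E:car1-GO,S:wait,W:car7-GO | queues: N=0 E=1 S=0 W=1
Step 5 [EW]: N:wait,E:car2-GO,S:wait,W:car8-GO | queues: N=0 E=0 S=0 W=0

N: empty
E: empty
S: empty
W: empty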